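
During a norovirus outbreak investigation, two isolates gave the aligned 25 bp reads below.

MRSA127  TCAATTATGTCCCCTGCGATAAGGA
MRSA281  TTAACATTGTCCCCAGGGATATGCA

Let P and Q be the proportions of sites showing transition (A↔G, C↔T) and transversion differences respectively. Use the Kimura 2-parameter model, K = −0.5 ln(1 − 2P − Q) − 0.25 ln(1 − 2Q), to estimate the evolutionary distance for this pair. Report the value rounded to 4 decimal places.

0.4189

Differing sites — 2:C/T (Ti); 5:T/C (Ti); 6:T/A (Tv); 7:A/T (Tv); 15:T/A (Tv); 17:C/G (Tv); 22:A/T (Tv); 24:G/C (Tv).
Of the 8 differences, 2 transitions and 6 transversions over 25 sites: P = 2/25 = 0.080000, Q = 6/25 = 0.240000.
d = −0.5·ln(0.600000) − 0.25·ln(0.520000) = −0.5·(-0.510826) − 0.25·(-0.653926) = 0.4189.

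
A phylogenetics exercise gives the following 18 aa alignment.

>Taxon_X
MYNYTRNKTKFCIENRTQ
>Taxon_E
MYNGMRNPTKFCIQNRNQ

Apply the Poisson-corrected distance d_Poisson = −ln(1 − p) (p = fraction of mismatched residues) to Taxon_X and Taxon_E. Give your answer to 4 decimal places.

0.3254

The sequences differ at positions 4 (Y/G), 5 (T/M), 8 (K/P), 14 (E/Q), 17 (T/N).
p = 5/18 = 0.277778.
d = −ln(1 − 0.277778) = −ln(0.722222) = 0.3254.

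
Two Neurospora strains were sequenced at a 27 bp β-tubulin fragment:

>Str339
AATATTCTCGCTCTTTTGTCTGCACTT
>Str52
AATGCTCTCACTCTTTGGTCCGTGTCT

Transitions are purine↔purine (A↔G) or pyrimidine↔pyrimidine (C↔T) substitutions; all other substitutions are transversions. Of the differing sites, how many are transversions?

1

Differing sites — 4:A/G (Ti); 5:T/C (Ti); 10:G/A (Ti); 17:T/G (Tv); 21:T/C (Ti); 23:C/T (Ti); 24:A/G (Ti); 25:C/T (Ti); 26:T/C (Ti).
Of the 9 differences, 8 transitions and 1 transversion, so the answer is 1.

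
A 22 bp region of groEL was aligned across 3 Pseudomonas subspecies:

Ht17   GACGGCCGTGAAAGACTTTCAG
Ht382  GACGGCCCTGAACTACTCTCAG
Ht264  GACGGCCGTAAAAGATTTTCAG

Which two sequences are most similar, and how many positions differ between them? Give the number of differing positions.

2

Pairwise Hamming distances:
  Ht17 vs Ht382: 4
  Ht17 vs Ht264: 2
  Ht382 vs Ht264: 6
The smallest is 2, between Ht17 and Ht264.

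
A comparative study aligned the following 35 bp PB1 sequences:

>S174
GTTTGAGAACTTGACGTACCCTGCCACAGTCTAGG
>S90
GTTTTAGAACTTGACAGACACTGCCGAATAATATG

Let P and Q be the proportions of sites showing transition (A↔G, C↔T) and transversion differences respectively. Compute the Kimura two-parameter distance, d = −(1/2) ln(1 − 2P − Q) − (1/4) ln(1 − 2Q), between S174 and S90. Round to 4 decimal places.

The sequences differ at positions 5 (G/T, transversion), 16 (G/A, transition), 17 (T/G, transversion), 20 (C/A, transversion), 26 (A/G, transition), 27 (C/A, transversion), 29 (G/T, transversion), 30 (T/A, transversion), 31 (C/A, transversion), 34 (G/T, transversion).
Of the 10 differences, 2 transitions and 8 transversions over 35 sites: P = 2/35 = 0.057143, Q = 8/35 = 0.228571.
d = −0.5·ln(0.657143) − 0.25·ln(0.542858) = −0.5·(-0.419854) − 0.25·(-0.610908) = 0.3627.

0.3627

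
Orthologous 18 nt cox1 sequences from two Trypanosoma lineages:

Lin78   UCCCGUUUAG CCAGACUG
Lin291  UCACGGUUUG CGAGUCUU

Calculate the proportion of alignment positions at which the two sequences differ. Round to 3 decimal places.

Mismatches occur at site 3 (C↔A), site 6 (U↔G), site 9 (A↔U), site 12 (C↔G), site 15 (A↔U), site 18 (G↔U).
There are 6 differences over 18 sites, so p = 6/18 = 0.333.

0.333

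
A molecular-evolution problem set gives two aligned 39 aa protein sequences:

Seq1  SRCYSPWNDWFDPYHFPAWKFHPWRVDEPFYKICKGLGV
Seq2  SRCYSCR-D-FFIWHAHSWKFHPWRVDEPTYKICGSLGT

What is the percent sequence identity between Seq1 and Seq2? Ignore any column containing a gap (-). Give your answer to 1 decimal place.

67.6%

Excluding the 2 gap columns leaves 37 comparable sites.
The sequences differ at positions 6 (P/C), 7 (W/R), 12 (D/F), 13 (P/I), 14 (Y/W), 16 (F/A), 17 (P/H), 18 (A/S), 30 (F/T), 35 (K/G), 36 (G/S), 39 (V/T).
25 of the 37 comparable sites match, so the percent identity is 25/37 × 100 = 67.6%.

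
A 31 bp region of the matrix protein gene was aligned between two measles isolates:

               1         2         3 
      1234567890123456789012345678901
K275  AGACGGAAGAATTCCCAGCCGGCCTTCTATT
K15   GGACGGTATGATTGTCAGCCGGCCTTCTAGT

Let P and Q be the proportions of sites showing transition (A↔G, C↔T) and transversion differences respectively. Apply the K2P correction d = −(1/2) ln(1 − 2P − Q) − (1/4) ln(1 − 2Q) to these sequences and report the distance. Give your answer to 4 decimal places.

The sequences differ at positions 1 (A/G, transition), 7 (A/T, transversion), 9 (G/T, transversion), 10 (A/G, transition), 14 (C/G, transversion), 15 (C/T, transition), 30 (T/G, transversion).
Of the 7 differences, 3 transitions and 4 transversions over 31 sites: P = 3/31 = 0.096774, Q = 4/31 = 0.129032.
d = −0.5·ln(0.677420) − 0.25·ln(0.741936) = −0.5·(-0.389464) − 0.25·(-0.298492) = 0.2694.

0.2694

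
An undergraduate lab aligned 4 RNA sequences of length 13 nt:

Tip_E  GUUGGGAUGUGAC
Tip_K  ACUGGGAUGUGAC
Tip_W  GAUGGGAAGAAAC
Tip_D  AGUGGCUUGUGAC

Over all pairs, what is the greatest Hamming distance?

7

Pairwise Hamming distances:
  Tip_E vs Tip_K: 2
  Tip_E vs Tip_W: 4
  Tip_E vs Tip_D: 4
  Tip_K vs Tip_W: 5
  Tip_K vs Tip_D: 3
  Tip_W vs Tip_D: 7
The largest is 7, between Tip_W and Tip_D.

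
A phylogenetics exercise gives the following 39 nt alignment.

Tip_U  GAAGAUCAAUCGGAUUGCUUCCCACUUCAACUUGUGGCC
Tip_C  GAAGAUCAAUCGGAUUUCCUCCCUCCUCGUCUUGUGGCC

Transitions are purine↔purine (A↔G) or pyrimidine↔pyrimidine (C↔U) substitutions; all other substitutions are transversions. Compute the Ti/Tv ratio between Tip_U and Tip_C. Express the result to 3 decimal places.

1.000

Mismatches occur at site 17 (G↔U, transversion), site 19 (U↔C, transition), site 24 (A↔U, transversion), site 26 (U↔C, transition), site 29 (A↔G, transition), site 30 (A↔U, transversion).
Of the 6 differences, 3 transitions and 3 transversions, so Ti/Tv = 3/3 = 1.000.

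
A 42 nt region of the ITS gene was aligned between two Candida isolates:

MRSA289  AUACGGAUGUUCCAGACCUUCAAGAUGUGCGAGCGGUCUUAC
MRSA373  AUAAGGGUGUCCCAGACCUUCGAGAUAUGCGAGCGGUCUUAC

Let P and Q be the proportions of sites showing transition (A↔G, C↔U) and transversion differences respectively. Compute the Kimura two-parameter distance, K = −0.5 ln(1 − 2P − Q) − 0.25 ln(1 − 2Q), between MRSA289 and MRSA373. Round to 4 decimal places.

The sequences differ at positions 4 (C/A, transversion), 7 (A/G, transition), 11 (U/C, transition), 22 (A/G, transition), 27 (G/A, transition).
Of the 5 differences, 4 transitions and 1 transversion over 42 sites: P = 4/42 = 0.095238, Q = 1/42 = 0.023810.
d = −0.5·ln(0.785714) − 0.25·ln(0.952380) = −0.5·(-0.241162) − 0.25·(-0.048791) = 0.1328.

0.1328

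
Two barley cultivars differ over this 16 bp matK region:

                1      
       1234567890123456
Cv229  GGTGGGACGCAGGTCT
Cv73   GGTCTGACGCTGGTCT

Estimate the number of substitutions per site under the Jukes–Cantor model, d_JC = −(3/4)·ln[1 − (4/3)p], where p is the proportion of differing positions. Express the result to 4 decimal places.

Mismatches occur at site 4 (G↔C), site 5 (G↔T), site 11 (A↔T).
p = 3/16 = 0.187500.
d = −0.75 · ln(1 − (4/3)·0.187500) = −0.75 · ln(0.750000) = −0.75 · (-0.287682) = 0.2158.

0.2158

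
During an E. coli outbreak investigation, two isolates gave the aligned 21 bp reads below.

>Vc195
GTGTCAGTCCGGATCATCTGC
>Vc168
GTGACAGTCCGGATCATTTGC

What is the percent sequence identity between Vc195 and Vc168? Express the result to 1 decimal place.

90.5%

Differing sites — 4:T/A; 18:C/T.
19 of the 21 sites match, so the percent identity is 19/21 × 100 = 90.5%.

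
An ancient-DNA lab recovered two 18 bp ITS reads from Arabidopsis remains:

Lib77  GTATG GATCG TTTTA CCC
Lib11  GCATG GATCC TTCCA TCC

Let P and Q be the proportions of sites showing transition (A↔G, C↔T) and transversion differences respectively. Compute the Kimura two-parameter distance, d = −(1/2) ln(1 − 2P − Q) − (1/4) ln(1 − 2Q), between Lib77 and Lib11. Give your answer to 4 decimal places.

The sequences differ at positions 2 (T/C, transition), 10 (G/C, transversion), 13 (T/C, transition), 14 (T/C, transition), 16 (C/T, transition).
Of the 5 differences, 4 transitions and 1 transversion over 18 sites: P = 4/18 = 0.222222, Q = 1/18 = 0.055556.
d = −0.5·ln(0.500000) − 0.25·ln(0.888888) = −0.5·(-0.693147) − 0.25·(-0.117784) = 0.3760.

0.3760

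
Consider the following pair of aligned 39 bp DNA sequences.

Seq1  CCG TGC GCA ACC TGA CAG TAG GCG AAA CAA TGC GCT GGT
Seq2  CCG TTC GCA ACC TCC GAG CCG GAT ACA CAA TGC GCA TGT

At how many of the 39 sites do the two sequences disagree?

The sequences differ at positions 5 (G/T), 14 (G/C), 15 (A/C), 16 (C/G), 19 (T/C), 20 (A/C), 23 (C/A), 24 (G/T), 26 (A/C), 36 (T/A), 37 (G/T).
That gives 11 mismatches out of 39 aligned sites, so the Hamming distance is 11.

11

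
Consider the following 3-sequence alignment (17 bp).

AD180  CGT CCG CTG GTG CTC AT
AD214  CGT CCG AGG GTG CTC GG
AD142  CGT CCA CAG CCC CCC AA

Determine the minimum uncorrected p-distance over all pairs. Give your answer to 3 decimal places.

0.235

Pairwise Hamming distances:
  AD180 vs AD214: 4
  AD180 vs AD142: 7
  AD214 vs AD142: 9
The smallest is 4 mismatches, between AD180 and AD214; p = 4/17 = 0.235.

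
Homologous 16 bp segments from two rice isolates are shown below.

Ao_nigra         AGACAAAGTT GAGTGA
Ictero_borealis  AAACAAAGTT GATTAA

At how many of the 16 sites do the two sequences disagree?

3

The sequences differ at positions 2 (G/A), 13 (G/T), 15 (G/A).
That gives 3 mismatches out of 16 aligned sites, so the Hamming distance is 3.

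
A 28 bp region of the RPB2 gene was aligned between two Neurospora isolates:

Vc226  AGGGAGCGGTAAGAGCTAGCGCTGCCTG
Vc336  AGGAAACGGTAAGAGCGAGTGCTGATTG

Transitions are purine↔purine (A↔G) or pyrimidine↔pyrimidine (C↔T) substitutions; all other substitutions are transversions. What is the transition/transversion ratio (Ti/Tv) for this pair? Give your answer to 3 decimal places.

2.000

Differing sites — 4:G/A (Ti); 6:G/A (Ti); 17:T/G (Tv); 20:C/T (Ti); 25:C/A (Tv); 26:C/T (Ti).
Of the 6 differences, 4 transitions and 2 transversions, so Ti/Tv = 4/2 = 2.000.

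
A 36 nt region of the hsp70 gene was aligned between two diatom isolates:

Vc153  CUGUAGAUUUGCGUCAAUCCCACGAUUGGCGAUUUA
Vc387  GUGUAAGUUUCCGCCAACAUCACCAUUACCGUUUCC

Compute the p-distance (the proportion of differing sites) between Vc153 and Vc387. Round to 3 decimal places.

The sequences differ at positions 1 (C/G), 6 (G/A), 7 (A/G), 11 (G/C), 14 (U/C), 18 (U/C), 19 (C/A), 20 (C/U), 24 (G/C), 28 (G/A), 29 (G/C), 32 (A/U), 35 (U/C), 36 (A/C).
There are 14 differences over 36 sites, so p = 14/36 = 0.389.

0.389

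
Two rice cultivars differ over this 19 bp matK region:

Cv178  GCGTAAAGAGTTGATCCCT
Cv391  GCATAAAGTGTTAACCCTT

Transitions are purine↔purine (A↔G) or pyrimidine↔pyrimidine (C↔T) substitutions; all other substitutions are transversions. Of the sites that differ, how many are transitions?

4

The sequences differ at positions 3 (G/A, transition), 9 (A/T, transversion), 13 (G/A, transition), 15 (T/C, transition), 18 (C/T, transition).
Of the 5 differences, 4 transitions and 1 transversion, so the answer is 4.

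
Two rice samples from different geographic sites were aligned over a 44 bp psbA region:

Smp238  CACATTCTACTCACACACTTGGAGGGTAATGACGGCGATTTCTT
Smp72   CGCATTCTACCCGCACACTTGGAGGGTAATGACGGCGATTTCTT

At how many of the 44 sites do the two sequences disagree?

Mismatches occur at site 2 (A↔G), site 11 (T↔C), site 13 (A↔G).
That gives 3 mismatches out of 44 aligned sites, so the Hamming distance is 3.

3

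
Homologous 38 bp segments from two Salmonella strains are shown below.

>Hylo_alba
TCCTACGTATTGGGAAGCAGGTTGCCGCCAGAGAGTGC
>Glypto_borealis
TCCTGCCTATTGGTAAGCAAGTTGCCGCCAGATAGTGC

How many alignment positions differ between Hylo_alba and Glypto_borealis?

The sequences differ at positions 5 (A/G), 7 (G/C), 14 (G/T), 20 (G/A), 33 (G/T).
That gives 5 mismatches out of 38 aligned sites, so the Hamming distance is 5.

5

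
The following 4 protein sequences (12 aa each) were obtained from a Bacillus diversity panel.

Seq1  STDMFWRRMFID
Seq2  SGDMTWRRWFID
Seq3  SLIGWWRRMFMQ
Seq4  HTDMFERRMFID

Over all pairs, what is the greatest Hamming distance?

Pairwise Hamming distances:
  Seq1 vs Seq2: 3
  Seq1 vs Seq3: 6
  Seq1 vs Seq4: 2
  Seq2 vs Seq3: 7
  Seq2 vs Seq4: 5
  Seq3 vs Seq4: 8
The largest is 8, between Seq3 and Seq4.

8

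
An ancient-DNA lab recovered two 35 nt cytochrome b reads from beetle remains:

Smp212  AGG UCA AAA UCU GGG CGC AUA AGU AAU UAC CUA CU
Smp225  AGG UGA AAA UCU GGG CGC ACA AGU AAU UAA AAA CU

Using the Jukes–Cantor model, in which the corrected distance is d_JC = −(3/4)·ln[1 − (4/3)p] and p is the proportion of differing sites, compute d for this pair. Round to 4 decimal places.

0.1585

The sequences differ at positions 5 (C/G), 20 (U/C), 30 (C/A), 31 (C/A), 32 (U/A).
p = 5/35 = 0.142857.
d = −0.75 · ln(1 − (4/3)·0.142857) = −0.75 · ln(0.809524) = −0.75 · (-0.211309) = 0.1585.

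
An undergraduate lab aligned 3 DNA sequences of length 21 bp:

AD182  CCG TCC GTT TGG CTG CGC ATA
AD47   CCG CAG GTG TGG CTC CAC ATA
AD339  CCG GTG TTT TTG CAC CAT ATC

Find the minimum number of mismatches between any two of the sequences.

6

Pairwise Hamming distances:
  AD182 vs AD47: 6
  AD182 vs AD339: 10
  AD47 vs AD339: 8
The smallest is 6, between AD182 and AD47.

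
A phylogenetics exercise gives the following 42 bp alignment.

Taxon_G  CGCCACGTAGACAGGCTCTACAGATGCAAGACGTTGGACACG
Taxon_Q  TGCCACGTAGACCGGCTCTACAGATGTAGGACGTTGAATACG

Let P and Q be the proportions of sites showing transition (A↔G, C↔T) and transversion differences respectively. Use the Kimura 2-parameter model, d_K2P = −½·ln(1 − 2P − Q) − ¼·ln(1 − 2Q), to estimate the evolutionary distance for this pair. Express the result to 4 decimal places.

0.1640

Mismatches occur at site 1 (C↔T, transition), site 13 (A↔C, transversion), site 27 (C↔T, transition), site 29 (A↔G, transition), site 37 (G↔A, transition), site 39 (C↔T, transition).
Of the 6 differences, 5 transitions and 1 transversion over 42 sites: P = 5/42 = 0.119048, Q = 1/42 = 0.023810.
d = −0.5·ln(0.738094) − 0.25·ln(0.952380) = −0.5·(-0.303684) − 0.25·(-0.048791) = 0.1640.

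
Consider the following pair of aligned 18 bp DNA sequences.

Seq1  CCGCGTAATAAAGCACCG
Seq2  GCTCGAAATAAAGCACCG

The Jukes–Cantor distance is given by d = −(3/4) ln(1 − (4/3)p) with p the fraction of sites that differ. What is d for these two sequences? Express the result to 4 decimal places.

0.1885

Mismatches occur at site 1 (C/G), site 3 (G/T), site 6 (T/A).
p = 3/18 = 0.166667.
d = −0.75 · ln(1 − (4/3)·0.166667) = −0.75 · ln(0.777777) = −0.75 · (-0.251315) = 0.1885.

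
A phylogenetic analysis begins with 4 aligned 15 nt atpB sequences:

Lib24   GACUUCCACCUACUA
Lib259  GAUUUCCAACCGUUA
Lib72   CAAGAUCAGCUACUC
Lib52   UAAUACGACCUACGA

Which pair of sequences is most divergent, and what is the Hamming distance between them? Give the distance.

Pairwise Hamming distances:
  Lib24 vs Lib259: 5
  Lib24 vs Lib72: 7
  Lib24 vs Lib52: 5
  Lib259 vs Lib72: 10
  Lib259 vs Lib52: 9
  Lib72 vs Lib52: 7
The largest is 10, between Lib259 and Lib72.

10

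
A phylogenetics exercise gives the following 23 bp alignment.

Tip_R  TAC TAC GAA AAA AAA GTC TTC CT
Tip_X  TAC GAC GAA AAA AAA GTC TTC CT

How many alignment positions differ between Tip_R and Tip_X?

1

Differing sites — 4:T/G.
That gives 1 mismatch out of 23 aligned sites, so the Hamming distance is 1.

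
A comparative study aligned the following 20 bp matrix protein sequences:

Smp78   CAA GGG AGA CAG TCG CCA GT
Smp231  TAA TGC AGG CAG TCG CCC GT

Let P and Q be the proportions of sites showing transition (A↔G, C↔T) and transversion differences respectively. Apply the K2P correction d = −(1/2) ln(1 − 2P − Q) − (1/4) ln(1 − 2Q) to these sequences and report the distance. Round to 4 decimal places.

Differing sites — 1:C/T (Ti); 4:G/T (Tv); 6:G/C (Tv); 9:A/G (Ti); 18:A/C (Tv).
Of the 5 differences, 2 transitions and 3 transversions over 20 sites: P = 2/20 = 0.100000, Q = 3/20 = 0.150000.
d = −0.5·ln(0.650000) − 0.25·ln(0.700000) = −0.5·(-0.430783) − 0.25·(-0.356675) = 0.3046.

0.3046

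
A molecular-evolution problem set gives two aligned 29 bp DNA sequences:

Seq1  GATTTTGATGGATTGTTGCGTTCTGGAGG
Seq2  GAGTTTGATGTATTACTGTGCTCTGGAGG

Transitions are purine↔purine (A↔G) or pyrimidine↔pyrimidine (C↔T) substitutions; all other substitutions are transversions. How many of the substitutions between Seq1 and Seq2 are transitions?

4

Differing sites — 3:T/G (Tv); 11:G/T (Tv); 15:G/A (Ti); 16:T/C (Ti); 19:C/T (Ti); 21:T/C (Ti).
Of the 6 differences, 4 transitions and 2 transversions, so the answer is 4.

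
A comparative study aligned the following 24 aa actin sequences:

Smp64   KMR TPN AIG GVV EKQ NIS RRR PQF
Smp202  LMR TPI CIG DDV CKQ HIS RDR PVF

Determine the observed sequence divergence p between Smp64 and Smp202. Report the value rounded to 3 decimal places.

0.375

Differing sites — 1:K/L; 6:N/I; 7:A/C; 10:G/D; 11:V/D; 13:E/C; 16:N/H; 20:R/D; 23:Q/V.
There are 9 differences over 24 sites, so p = 9/24 = 0.375.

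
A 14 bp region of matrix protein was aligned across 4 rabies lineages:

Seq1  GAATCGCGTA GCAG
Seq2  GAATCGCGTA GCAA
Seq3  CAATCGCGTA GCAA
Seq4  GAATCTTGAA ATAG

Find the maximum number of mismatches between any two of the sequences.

Pairwise Hamming distances:
  Seq1 vs Seq2: 1
  Seq1 vs Seq3: 2
  Seq1 vs Seq4: 5
  Seq2 vs Seq3: 1
  Seq2 vs Seq4: 6
  Seq3 vs Seq4: 7
The largest is 7, between Seq3 and Seq4.

7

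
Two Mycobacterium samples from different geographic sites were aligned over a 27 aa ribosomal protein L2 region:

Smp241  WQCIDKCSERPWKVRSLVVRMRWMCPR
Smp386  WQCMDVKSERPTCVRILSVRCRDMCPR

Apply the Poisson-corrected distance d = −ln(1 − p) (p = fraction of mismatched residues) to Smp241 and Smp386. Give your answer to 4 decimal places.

0.4055

Differing sites — 4:I/M; 6:K/V; 7:C/K; 12:W/T; 13:K/C; 16:S/I; 18:V/S; 21:M/C; 23:W/D.
p = 9/27 = 0.333333.
d = −ln(1 − 0.333333) = −ln(0.666667) = 0.4055.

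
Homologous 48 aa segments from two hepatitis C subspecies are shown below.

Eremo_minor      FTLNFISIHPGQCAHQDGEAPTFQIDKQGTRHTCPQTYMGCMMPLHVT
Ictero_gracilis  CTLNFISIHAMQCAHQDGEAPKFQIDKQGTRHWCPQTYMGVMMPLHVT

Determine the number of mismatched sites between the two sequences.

Mismatches occur at site 1 (F↔C), site 10 (P↔A), site 11 (G↔M), site 22 (T↔K), site 33 (T↔W), site 41 (C↔V).
That gives 6 mismatches out of 48 aligned sites, so the Hamming distance is 6.

6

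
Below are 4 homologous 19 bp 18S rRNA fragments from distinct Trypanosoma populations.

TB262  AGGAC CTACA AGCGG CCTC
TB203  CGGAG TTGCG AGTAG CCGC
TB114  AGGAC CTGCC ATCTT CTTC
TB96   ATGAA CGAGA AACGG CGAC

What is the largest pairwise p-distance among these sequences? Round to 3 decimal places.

0.684

Pairwise Hamming distances:
  TB262 vs TB203: 8
  TB262 vs TB114: 6
  TB262 vs TB96: 7
  TB203 vs TB114: 10
  TB203 vs TB96: 13
  TB114 vs TB96: 11
The largest is 13 mismatches, between TB203 and TB96; p = 13/19 = 0.684.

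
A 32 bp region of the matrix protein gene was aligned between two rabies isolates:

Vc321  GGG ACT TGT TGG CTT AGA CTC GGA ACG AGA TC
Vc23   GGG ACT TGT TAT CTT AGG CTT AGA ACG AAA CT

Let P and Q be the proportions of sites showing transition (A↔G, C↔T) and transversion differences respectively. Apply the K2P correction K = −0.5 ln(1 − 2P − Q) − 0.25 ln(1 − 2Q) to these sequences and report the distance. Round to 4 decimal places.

0.3324

The sequences differ at positions 11 (G/A, transition), 12 (G/T, transversion), 18 (A/G, transition), 21 (C/T, transition), 22 (G/A, transition), 29 (G/A, transition), 31 (T/C, transition), 32 (C/T, transition).
Of the 8 differences, 7 transitions and 1 transversion over 32 sites: P = 7/32 = 0.218750, Q = 1/32 = 0.031250.
d = −0.5·ln(0.531250) − 0.25·ln(0.937500) = −0.5·(-0.632523) − 0.25·(-0.064539) = 0.3324.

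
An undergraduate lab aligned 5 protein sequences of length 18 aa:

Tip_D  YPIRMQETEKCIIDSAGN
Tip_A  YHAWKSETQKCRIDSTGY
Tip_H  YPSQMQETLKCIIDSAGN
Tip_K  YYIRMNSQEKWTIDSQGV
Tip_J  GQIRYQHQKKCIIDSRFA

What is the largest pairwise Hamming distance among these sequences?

13

Pairwise Hamming distances:
  Tip_D vs Tip_A: 9
  Tip_D vs Tip_H: 3
  Tip_D vs Tip_K: 8
  Tip_D vs Tip_J: 9
  Tip_A vs Tip_H: 9
  Tip_A vs Tip_K: 12
  Tip_A vs Tip_J: 13
  Tip_H vs Tip_K: 11
  Tip_H vs Tip_J: 11
  Tip_K vs Tip_J: 11
The largest is 13, between Tip_A and Tip_J.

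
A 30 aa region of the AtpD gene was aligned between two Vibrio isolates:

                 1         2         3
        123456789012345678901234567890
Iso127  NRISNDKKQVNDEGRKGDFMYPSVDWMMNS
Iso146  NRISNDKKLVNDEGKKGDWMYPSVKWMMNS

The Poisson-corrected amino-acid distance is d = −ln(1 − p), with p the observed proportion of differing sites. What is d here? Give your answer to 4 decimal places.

The sequences differ at positions 9 (Q/L), 15 (R/K), 19 (F/W), 25 (D/K).
p = 4/30 = 0.133333.
d = −ln(1 − 0.133333) = −ln(0.866667) = 0.1431.

0.1431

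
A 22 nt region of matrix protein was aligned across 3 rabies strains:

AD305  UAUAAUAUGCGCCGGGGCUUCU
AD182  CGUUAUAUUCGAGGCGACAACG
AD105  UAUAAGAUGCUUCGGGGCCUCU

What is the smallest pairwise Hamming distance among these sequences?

4

Pairwise Hamming distances:
  AD305 vs AD182: 11
  AD305 vs AD105: 4
  AD182 vs AD105: 13
The smallest is 4, between AD305 and AD105.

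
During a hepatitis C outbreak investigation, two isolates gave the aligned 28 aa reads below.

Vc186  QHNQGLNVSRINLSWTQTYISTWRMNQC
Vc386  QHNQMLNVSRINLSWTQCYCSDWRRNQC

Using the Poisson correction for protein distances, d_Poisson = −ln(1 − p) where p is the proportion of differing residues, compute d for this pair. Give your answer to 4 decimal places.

Differing sites — 5:G/M; 18:T/C; 20:I/C; 22:T/D; 25:M/R.
p = 5/28 = 0.178571.
d = −ln(1 − 0.178571) = −ln(0.821429) = 0.1967.

0.1967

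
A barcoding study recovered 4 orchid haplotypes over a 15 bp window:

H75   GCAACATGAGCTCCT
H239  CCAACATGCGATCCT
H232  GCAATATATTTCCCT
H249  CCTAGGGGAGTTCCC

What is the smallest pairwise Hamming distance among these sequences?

3

Pairwise Hamming distances:
  H75 vs H239: 3
  H75 vs H232: 6
  H75 vs H249: 7
  H239 vs H232: 7
  H239 vs H249: 7
  H232 vs H249: 10
The smallest is 3, between H75 and H239.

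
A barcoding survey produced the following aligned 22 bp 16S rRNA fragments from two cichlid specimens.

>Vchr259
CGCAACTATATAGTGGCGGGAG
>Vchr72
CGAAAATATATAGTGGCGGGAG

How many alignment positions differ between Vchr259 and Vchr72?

Mismatches occur at site 3 (C/A), site 6 (C/A).
That gives 2 mismatches out of 22 aligned sites, so the Hamming distance is 2.

2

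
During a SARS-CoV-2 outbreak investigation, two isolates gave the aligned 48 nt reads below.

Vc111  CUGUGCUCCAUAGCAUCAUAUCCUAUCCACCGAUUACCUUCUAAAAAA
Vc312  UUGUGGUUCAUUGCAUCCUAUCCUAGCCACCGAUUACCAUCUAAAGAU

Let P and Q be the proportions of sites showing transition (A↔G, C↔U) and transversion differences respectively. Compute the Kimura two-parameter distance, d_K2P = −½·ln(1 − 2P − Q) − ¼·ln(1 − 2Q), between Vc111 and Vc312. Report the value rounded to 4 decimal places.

0.2158

Differing sites — 1:C/U (Ti); 6:C/G (Tv); 8:C/U (Ti); 12:A/U (Tv); 18:A/C (Tv); 26:U/G (Tv); 39:U/A (Tv); 46:A/G (Ti); 48:A/U (Tv).
Of the 9 differences, 3 transitions and 6 transversions over 48 sites: P = 3/48 = 0.062500, Q = 6/48 = 0.125000.
d = −0.5·ln(0.750000) − 0.25·ln(0.750000) = −0.5·(-0.287682) − 0.25·(-0.287682) = 0.2158.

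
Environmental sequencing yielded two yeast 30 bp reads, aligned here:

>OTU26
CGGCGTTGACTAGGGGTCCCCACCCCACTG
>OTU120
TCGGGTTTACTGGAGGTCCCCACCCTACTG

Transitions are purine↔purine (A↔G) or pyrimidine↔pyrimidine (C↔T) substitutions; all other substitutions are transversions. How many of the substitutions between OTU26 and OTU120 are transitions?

The sequences differ at positions 1 (C/T, transition), 2 (G/C, transversion), 4 (C/G, transversion), 8 (G/T, transversion), 12 (A/G, transition), 14 (G/A, transition), 26 (C/T, transition).
Of the 7 differences, 4 transitions and 3 transversions, so the answer is 4.

4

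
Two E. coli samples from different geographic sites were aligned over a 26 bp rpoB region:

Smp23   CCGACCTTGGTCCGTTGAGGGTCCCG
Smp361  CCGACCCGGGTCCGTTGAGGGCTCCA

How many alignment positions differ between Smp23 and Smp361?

5

The sequences differ at positions 7 (T/C), 8 (T/G), 22 (T/C), 23 (C/T), 26 (G/A).
That gives 5 mismatches out of 26 aligned sites, so the Hamming distance is 5.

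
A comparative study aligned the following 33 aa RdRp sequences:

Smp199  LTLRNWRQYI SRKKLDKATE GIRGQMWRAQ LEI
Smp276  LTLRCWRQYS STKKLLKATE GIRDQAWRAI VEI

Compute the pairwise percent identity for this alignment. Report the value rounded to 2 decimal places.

The sequences differ at positions 5 (N/C), 10 (I/S), 12 (R/T), 16 (D/L), 24 (G/D), 26 (M/A), 30 (Q/I), 31 (L/V).
25 of the 33 sites match, so the percent identity is 25/33 × 100 = 75.76%.

75.76%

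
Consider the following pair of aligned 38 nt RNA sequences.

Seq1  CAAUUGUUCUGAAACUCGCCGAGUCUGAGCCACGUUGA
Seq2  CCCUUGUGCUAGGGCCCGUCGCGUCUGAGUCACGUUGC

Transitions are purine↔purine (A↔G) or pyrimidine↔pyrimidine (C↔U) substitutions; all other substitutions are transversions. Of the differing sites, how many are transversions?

5

Differing sites — 2:A/C (Tv); 3:A/C (Tv); 8:U/G (Tv); 11:G/A (Ti); 12:A/G (Ti); 13:A/G (Ti); 14:A/G (Ti); 16:U/C (Ti); 19:C/U (Ti); 22:A/C (Tv); 30:C/U (Ti); 38:A/C (Tv).
Of the 12 differences, 7 transitions and 5 transversions, so the answer is 5.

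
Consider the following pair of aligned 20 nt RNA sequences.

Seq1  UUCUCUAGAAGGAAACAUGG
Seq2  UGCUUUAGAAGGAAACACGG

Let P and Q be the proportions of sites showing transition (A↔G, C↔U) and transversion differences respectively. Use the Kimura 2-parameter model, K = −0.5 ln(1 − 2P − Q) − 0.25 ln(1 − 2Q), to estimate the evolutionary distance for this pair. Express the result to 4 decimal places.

0.1702

The sequences differ at positions 2 (U/G, transversion), 5 (C/U, transition), 18 (U/C, transition).
Of the 3 differences, 2 transitions and 1 transversion over 20 sites: P = 2/20 = 0.100000, Q = 1/20 = 0.050000.
d = −0.5·ln(0.750000) − 0.25·ln(0.900000) = −0.5·(-0.287682) − 0.25·(-0.105361) = 0.1702.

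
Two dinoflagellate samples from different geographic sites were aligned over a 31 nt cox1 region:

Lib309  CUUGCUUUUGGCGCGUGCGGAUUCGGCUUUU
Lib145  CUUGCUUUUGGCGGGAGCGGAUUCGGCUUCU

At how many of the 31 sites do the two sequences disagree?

Mismatches occur at site 14 (C→G), site 16 (U→A), site 30 (U→C).
That gives 3 mismatches out of 31 aligned sites, so the Hamming distance is 3.

3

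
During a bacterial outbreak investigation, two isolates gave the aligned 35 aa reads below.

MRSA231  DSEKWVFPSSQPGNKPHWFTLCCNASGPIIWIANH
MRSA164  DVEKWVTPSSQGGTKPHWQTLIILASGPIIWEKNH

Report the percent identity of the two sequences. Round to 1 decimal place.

71.4%

The sequences differ at positions 2 (S/V), 7 (F/T), 12 (P/G), 14 (N/T), 19 (F/Q), 22 (C/I), 23 (C/I), 24 (N/L), 32 (I/E), 33 (A/K).
25 of the 35 sites match, so the percent identity is 25/35 × 100 = 71.4%.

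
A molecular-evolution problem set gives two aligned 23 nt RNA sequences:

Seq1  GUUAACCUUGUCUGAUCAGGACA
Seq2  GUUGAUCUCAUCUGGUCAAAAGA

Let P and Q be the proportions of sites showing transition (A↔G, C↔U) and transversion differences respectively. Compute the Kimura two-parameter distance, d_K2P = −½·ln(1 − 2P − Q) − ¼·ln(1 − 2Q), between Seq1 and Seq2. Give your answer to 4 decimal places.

0.5508

The sequences differ at positions 4 (A/G, transition), 6 (C/U, transition), 9 (U/C, transition), 10 (G/A, transition), 15 (A/G, transition), 19 (G/A, transition), 20 (G/A, transition), 22 (C/G, transversion).
Of the 8 differences, 7 transitions and 1 transversion over 23 sites: P = 7/23 = 0.304348, Q = 1/23 = 0.043478.
d = −0.5·ln(0.347826) − 0.25·ln(0.913044) = −0.5·(-1.056053) − 0.25·(-0.090971) = 0.5508.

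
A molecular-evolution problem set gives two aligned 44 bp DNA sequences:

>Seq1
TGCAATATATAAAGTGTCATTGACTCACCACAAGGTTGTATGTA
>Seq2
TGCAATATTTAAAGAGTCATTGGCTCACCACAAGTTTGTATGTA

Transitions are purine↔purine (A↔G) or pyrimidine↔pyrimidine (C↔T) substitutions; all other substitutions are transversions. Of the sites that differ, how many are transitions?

1

The sequences differ at positions 9 (A/T, transversion), 15 (T/A, transversion), 23 (A/G, transition), 35 (G/T, transversion).
Of the 4 differences, 1 transition and 3 transversions, so the answer is 1.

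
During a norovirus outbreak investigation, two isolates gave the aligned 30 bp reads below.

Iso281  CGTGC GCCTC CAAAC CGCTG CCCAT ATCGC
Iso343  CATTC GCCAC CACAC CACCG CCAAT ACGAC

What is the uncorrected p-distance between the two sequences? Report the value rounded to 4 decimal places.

0.3333

Differing sites — 2:G/A; 4:G/T; 9:T/A; 13:A/C; 17:G/A; 19:T/C; 23:C/A; 27:T/C; 28:C/G; 29:G/A.
There are 10 differences over 30 sites, so p = 10/30 = 0.3333.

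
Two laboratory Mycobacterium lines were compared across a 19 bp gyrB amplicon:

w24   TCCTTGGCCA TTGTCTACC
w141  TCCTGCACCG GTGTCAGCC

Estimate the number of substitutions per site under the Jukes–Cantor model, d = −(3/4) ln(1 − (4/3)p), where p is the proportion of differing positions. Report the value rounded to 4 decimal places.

The sequences differ at positions 5 (T/G), 6 (G/C), 7 (G/A), 10 (A/G), 11 (T/G), 16 (T/A), 17 (A/G).
p = 7/19 = 0.368421.
d = −0.75 · ln(1 − (4/3)·0.368421) = −0.75 · ln(0.508772) = −0.75 · (-0.675755) = 0.5068.

0.5068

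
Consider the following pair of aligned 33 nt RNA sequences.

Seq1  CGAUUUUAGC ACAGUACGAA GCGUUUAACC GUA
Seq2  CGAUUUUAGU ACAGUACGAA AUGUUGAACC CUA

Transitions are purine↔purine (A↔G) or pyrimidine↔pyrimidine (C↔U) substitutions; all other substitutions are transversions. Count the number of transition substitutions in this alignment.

3

Differing sites — 10:C/U (Ti); 21:G/A (Ti); 22:C/U (Ti); 26:U/G (Tv); 31:G/C (Tv).
Of the 5 differences, 3 transitions and 2 transversions, so the answer is 3.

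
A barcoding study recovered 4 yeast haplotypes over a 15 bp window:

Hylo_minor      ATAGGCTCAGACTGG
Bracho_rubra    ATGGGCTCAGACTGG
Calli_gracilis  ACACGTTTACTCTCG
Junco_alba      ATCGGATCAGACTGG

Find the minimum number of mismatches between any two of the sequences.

1

Pairwise Hamming distances:
  Hylo_minor vs Bracho_rubra: 1
  Hylo_minor vs Calli_gracilis: 7
  Hylo_minor vs Junco_alba: 2
  Bracho_rubra vs Calli_gracilis: 8
  Bracho_rubra vs Junco_alba: 2
  Calli_gracilis vs Junco_alba: 8
The smallest is 1, between Hylo_minor and Bracho_rubra.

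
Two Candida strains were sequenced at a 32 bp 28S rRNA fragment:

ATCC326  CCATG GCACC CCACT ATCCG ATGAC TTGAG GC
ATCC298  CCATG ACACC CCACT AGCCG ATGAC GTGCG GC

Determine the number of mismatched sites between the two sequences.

4

Mismatches occur at site 6 (G/A), site 17 (T/G), site 26 (T/G), site 29 (A/C).
That gives 4 mismatches out of 32 aligned sites, so the Hamming distance is 4.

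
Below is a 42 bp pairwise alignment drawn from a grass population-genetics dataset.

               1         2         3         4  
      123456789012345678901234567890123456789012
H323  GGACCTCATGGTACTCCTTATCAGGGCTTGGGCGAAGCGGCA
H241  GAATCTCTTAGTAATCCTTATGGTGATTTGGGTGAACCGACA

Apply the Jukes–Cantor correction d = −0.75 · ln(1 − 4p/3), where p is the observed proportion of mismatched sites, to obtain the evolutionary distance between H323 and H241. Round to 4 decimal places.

The sequences differ at positions 2 (G/A), 4 (C/T), 8 (A/T), 10 (G/A), 14 (C/A), 22 (C/G), 23 (A/G), 24 (G/T), 26 (G/A), 27 (C/T), 33 (C/T), 37 (G/C), 40 (G/A).
p = 13/42 = 0.309524.
d = −0.75 · ln(1 − (4/3)·0.309524) = −0.75 · ln(0.587301) = −0.75 · (-0.532218) = 0.3992.

0.3992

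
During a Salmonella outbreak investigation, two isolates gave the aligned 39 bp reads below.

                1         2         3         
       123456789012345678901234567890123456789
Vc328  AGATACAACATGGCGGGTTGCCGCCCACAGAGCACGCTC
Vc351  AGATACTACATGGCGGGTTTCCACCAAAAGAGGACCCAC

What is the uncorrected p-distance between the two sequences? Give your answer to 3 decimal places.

Mismatches occur at site 7 (A/T), site 20 (G/T), site 23 (G/A), site 26 (C/A), site 28 (C/A), site 33 (C/G), site 36 (G/C), site 38 (T/A).
There are 8 differences over 39 sites, so p = 8/39 = 0.205.

0.205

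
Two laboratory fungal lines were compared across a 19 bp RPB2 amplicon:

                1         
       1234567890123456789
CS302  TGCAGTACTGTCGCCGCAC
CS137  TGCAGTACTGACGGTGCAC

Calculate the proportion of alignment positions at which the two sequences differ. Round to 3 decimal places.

0.158

Differing sites — 11:T/A; 14:C/G; 15:C/T.
There are 3 differences over 19 sites, so p = 3/19 = 0.158.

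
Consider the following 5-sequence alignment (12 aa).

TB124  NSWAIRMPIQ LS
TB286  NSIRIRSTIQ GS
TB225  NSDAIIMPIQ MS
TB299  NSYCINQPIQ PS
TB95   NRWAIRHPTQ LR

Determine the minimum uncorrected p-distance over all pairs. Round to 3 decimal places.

0.250

Pairwise Hamming distances:
  TB124 vs TB286: 5
  TB124 vs TB225: 3
  TB124 vs TB299: 5
  TB124 vs TB95: 4
  TB286 vs TB225: 6
  TB286 vs TB299: 6
  TB286 vs TB95: 8
  TB225 vs TB299: 5
  TB225 vs TB95: 7
  TB299 vs TB95: 8
The smallest is 3 mismatches, between TB124 and TB225; p = 3/12 = 0.250.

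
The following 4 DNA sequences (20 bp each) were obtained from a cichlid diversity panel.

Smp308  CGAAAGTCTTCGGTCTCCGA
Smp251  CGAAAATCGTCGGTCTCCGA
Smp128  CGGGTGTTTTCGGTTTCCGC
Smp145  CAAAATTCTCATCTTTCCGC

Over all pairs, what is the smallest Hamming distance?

Pairwise Hamming distances:
  Smp308 vs Smp251: 2
  Smp308 vs Smp128: 6
  Smp308 vs Smp145: 8
  Smp251 vs Smp128: 8
  Smp251 vs Smp145: 9
  Smp128 vs Smp145: 10
The smallest is 2, between Smp308 and Smp251.

2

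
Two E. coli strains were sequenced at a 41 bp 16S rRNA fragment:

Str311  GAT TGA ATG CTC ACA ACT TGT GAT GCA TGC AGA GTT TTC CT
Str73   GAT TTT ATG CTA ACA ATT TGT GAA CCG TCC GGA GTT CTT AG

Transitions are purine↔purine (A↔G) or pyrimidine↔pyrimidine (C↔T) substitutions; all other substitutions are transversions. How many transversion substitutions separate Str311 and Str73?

Mismatches occur at site 5 (G↔T, transversion), site 6 (A↔T, transversion), site 12 (C↔A, transversion), site 17 (C↔T, transition), site 24 (T↔A, transversion), site 25 (G↔C, transversion), site 27 (A↔G, transition), site 29 (G↔C, transversion), site 31 (A↔G, transition), site 37 (T↔C, transition), site 39 (C↔T, transition), site 40 (C↔A, transversion), site 41 (T↔G, transversion).
Of the 13 differences, 5 transitions and 8 transversions, so the answer is 8.

8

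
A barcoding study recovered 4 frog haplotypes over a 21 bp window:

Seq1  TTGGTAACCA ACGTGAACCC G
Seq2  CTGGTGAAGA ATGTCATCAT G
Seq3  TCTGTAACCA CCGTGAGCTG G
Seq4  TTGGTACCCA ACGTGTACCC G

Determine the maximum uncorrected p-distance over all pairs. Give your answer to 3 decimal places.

0.571

Pairwise Hamming distances:
  Seq1 vs Seq2: 9
  Seq1 vs Seq3: 6
  Seq1 vs Seq4: 2
  Seq2 vs Seq3: 12
  Seq2 vs Seq4: 11
  Seq3 vs Seq4: 8
The largest is 12 mismatches, between Seq2 and Seq3; p = 12/21 = 0.571.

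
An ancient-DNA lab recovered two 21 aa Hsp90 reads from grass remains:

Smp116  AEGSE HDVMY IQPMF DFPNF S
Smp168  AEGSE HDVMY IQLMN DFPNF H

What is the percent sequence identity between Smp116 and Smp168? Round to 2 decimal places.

85.71%

The sequences differ at positions 13 (P/L), 15 (F/N), 21 (S/H).
18 of the 21 sites match, so the percent identity is 18/21 × 100 = 85.71%.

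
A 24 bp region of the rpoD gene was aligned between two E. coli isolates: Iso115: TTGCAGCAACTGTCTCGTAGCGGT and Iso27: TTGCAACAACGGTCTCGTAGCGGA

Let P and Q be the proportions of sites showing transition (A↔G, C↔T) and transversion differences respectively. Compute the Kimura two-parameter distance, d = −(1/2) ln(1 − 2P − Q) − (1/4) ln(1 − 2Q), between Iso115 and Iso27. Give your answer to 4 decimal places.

0.1367

Differing sites — 6:G/A (Ti); 11:T/G (Tv); 24:T/A (Tv).
Of the 3 differences, 1 transition and 2 transversions over 24 sites: P = 1/24 = 0.041667, Q = 2/24 = 0.083333.
d = −0.5·ln(0.833333) − 0.25·ln(0.833334) = −0.5·(-0.182322) − 0.25·(-0.182321) = 0.1367.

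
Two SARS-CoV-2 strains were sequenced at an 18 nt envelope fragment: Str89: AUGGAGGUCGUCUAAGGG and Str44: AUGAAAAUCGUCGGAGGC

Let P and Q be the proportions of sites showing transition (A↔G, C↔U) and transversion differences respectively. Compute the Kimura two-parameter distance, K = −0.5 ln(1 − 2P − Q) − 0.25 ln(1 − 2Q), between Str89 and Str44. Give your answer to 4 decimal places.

Mismatches occur at site 4 (G↔A, transition), site 6 (G↔A, transition), site 7 (G↔A, transition), site 13 (U↔G, transversion), site 14 (A↔G, transition), site 18 (G↔C, transversion).
Of the 6 differences, 4 transitions and 2 transversions over 18 sites: P = 4/18 = 0.222222, Q = 2/18 = 0.111111.
d = −0.5·ln(0.444445) − 0.25·ln(0.777778) = −0.5·(-0.810929) − 0.25·(-0.251314) = 0.4683.

0.4683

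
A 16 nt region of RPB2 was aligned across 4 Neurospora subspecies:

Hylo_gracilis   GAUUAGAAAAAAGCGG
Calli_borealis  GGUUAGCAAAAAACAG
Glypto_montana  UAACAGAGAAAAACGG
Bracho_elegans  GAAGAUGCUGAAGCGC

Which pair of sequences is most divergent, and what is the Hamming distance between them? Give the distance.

11

Pairwise Hamming distances:
  Hylo_gracilis vs Calli_borealis: 4
  Hylo_gracilis vs Glypto_montana: 5
  Hylo_gracilis vs Bracho_elegans: 8
  Calli_borealis vs Glypto_montana: 7
  Calli_borealis vs Bracho_elegans: 11
  Glypto_montana vs Bracho_elegans: 9
The largest is 11, between Calli_borealis and Bracho_elegans.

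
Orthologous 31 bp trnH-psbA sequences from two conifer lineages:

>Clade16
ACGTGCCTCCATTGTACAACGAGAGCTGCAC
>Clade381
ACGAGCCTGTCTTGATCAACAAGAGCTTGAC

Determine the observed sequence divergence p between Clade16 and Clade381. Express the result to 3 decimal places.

0.290

Differing sites — 4:T/A; 9:C/G; 10:C/T; 11:A/C; 15:T/A; 16:A/T; 21:G/A; 28:G/T; 29:C/G.
There are 9 differences over 31 sites, so p = 9/31 = 0.290.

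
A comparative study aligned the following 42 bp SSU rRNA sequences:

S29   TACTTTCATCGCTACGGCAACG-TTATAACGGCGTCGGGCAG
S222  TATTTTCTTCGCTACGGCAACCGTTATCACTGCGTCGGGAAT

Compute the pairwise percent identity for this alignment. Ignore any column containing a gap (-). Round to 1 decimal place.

Excluding the 1 gap column leaves 41 comparable sites.
The sequences differ at positions 3 (C/T), 8 (A/T), 22 (G/C), 28 (A/C), 31 (G/T), 40 (C/A), 42 (G/T).
34 of the 41 comparable sites match, so the percent identity is 34/41 × 100 = 82.9%.

82.9%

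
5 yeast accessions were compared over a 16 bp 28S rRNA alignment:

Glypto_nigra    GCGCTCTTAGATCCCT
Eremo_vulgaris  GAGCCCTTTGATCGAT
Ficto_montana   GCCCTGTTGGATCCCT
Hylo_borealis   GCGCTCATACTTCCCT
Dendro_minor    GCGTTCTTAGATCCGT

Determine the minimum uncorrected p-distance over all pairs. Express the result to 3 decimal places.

0.125

Pairwise Hamming distances:
  Glypto_nigra vs Eremo_vulgaris: 5
  Glypto_nigra vs Ficto_montana: 3
  Glypto_nigra vs Hylo_borealis: 3
  Glypto_nigra vs Dendro_minor: 2
  Eremo_vulgaris vs Ficto_montana: 7
  Eremo_vulgaris vs Hylo_borealis: 8
  Eremo_vulgaris vs Dendro_minor: 6
  Ficto_montana vs Hylo_borealis: 6
  Ficto_montana vs Dendro_minor: 5
  Hylo_borealis vs Dendro_minor: 5
The smallest is 2 mismatches, between Glypto_nigra and Dendro_minor; p = 2/16 = 0.125.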